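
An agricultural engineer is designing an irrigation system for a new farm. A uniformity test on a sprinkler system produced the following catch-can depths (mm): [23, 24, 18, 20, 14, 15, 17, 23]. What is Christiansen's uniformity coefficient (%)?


xbar = 154 / 8 = 19.250
sum|xi - xbar| = 26
CU = 100 * (1 - 26 / (8 * 19.250))
   = 100 * (1 - 0.1688)
   = 83.12%


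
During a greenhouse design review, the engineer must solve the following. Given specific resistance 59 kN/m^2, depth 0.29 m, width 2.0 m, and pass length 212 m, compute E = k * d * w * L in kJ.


E = k * d * w * L
  = 59 * 0.29 * 2.0 * 212
  = 7254.64 kJ


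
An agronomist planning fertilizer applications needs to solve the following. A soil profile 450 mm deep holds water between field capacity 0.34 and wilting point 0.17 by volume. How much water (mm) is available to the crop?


AW = (FC - WP) * D
   = (0.34 - 0.17) * 450
   = 0.17 * 450
   = 76.50 mm


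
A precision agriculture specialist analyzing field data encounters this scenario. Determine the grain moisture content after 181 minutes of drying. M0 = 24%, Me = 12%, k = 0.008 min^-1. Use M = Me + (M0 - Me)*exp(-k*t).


M = Me + (M0 - Me) * e^(-k*t)
  = 12 + (24 - 12) * e^(-0.008*181)
  = 12 + 12 * e^(-1.448)
  = 12 + 12 * 0.23504
  = 12 + 2.8205
  = 14.82%


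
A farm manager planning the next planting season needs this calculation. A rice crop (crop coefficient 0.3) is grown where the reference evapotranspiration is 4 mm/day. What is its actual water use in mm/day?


ETc = Kc * ET0
    = 0.3 * 4
    = 1.20 mm/day


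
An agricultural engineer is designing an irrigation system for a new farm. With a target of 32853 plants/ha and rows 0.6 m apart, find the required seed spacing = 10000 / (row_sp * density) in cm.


spacing = 10000 / (row_sp * density)
        = 10000 / (0.6 * 32853)
        = 10000 / 19711.80
        = 0.50731 m = 50.73 cm


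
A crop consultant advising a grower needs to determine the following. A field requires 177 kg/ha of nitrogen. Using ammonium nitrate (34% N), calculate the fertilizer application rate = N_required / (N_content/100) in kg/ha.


Rate = N_required / (N_content / 100)
     = 177 / (34 / 100)
     = 177 / 0.34
     = 520.59 kg/ha


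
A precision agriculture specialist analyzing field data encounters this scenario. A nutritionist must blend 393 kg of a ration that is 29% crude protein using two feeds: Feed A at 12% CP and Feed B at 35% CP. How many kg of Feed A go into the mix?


parts_A = CP_b - target = 35 - 29 = 6
parts_B = target - CP_a = 29 - 12 = 17
total_parts = 6 + 17 = 23
Feed A = 393 * 6 / 23 = 102.52 kg
Feed B = 393 * 17 / 23 = 290.48 kg

102.52 kg


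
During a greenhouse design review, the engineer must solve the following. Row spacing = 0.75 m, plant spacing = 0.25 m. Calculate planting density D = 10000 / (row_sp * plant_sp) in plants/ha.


D = 10000 / (row_sp * plant_sp)
  = 10000 / (0.75 * 0.25)
  = 10000 / 0.1875
  = 53333.33 plants/ha


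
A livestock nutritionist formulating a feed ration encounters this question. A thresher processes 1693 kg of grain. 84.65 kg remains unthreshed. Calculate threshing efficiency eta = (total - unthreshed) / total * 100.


eta = (total - unthreshed) / total * 100
    = (1693 - 84.65) / 1693 * 100
    = 1608.35 / 1693 * 100
    = 95%


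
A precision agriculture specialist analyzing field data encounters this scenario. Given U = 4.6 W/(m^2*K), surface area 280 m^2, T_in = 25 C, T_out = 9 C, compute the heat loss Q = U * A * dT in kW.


dT = 25 - (9) = 16 K
Q = U * A * dT
  = 4.6 * 280 * 16
  = 20608 W = 20.61 kW


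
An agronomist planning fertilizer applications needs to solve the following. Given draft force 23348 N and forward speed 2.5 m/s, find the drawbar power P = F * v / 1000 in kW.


P = F * v / 1000
  = 23348 * 2.5 / 1000
  = 58370 / 1000
  = 58.37 kW


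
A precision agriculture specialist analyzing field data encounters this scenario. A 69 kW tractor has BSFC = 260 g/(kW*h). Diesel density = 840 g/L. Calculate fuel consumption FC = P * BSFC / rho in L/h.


FC = P * BSFC / rho_fuel
   = 69 * 260 / 840
   = 17940 / 840
   = 21.36 L/h


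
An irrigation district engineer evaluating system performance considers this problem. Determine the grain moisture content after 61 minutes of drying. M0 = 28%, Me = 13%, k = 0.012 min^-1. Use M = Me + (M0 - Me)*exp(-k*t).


M = Me + (M0 - Me) * e^(-k*t)
  = 13 + (28 - 13) * e^(-0.012*61)
  = 13 + 15 * e^(-0.732)
  = 13 + 15 * 0.48095
  = 13 + 7.2142
  = 20.21%


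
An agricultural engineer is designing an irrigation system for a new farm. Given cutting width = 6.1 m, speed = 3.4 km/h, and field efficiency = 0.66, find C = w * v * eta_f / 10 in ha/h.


C = w * v * eta_f / 10
  = 6.1 * 3.4 * 0.66 / 10
  = 13.69 / 10
  = 1.37 ha/h


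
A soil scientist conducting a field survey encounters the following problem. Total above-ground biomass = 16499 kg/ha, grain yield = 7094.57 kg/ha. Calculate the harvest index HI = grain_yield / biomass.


HI = grain_yield / biomass
   = 7094.57 / 16499
   = 0.43


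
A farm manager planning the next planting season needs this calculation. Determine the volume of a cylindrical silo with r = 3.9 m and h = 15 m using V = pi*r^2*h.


V = pi * r^2 * h
  = pi * 3.9^2 * 15
  = pi * 15.21 * 15
  = 716.75 m^3


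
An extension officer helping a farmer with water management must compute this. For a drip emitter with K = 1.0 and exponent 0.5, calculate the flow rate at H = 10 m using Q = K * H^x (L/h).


Q = K * H^x
  = 1.0 * 10^0.5
  = 1.0 * 3.1623
  = 3.16 L/h


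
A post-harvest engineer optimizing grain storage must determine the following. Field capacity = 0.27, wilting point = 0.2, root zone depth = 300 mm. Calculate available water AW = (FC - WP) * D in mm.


AW = (FC - WP) * D
   = (0.27 - 0.2) * 300
   = 0.07 * 300
   = 21 mm


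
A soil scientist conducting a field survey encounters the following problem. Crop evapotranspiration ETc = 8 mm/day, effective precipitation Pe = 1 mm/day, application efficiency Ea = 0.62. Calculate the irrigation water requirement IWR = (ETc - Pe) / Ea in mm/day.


IWR = (ETc - Pe) / Ea
    = (8 - 1) / 0.62
    = 7 / 0.62
    = 11.29 mm/day


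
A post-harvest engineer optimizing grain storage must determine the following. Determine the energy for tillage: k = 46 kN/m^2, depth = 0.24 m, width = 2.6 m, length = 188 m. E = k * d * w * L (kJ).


E = k * d * w * L
  = 46 * 0.24 * 2.6 * 188
  = 5396.35 kJ


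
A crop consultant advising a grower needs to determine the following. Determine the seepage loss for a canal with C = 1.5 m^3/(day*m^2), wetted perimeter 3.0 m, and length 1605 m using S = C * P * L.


S = C * P * L
  = 1.5 * 3.0 * 1605
  = 7222.50 m^3/day


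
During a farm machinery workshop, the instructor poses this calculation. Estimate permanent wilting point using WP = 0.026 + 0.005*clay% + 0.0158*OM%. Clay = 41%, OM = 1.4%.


WP = 0.026 + 0.005*41 + 0.0158*1.4
   = 0.026 + 0.2050 + 0.0221
   = 0.2531


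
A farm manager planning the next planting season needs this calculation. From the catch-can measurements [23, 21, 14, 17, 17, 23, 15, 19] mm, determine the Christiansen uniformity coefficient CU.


xbar = 149 / 8 = 18.625
sum|xi - xbar| = 23
CU = 100 * (1 - 23 / (8 * 18.625))
   = 100 * (1 - 0.1544)
   = 84.56%


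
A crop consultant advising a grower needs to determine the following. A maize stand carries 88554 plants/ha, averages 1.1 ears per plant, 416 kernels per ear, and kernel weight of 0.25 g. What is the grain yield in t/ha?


Y = density * ears * kernels * kw
  = 88554 * 1.1 * 416 * 0.25 g/ha
  = 10130577.60 g/ha
  = 10130.58 kg/ha = 10.13 t/ha


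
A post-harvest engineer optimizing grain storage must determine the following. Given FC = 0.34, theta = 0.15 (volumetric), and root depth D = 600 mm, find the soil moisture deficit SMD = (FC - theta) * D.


SMD = (FC - theta) * D
    = (0.34 - 0.15) * 600
    = 0.190 * 600
    = 114 mm


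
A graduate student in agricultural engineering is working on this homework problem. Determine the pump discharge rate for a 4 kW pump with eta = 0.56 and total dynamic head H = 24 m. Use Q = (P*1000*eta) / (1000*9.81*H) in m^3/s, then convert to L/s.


Q = (P * 1000 * eta) / (rho * g * H)
  = (4 * 1000 * 0.56) / (1000 * 9.81 * 24)
  = 2240 / 235440
  = 0.00951 m^3/s = 9.51 L/s


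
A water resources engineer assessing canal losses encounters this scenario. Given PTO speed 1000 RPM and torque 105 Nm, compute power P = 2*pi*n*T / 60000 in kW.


P = 2*pi*n*T / 60000
  = 2*pi * 1000 * 105 / 60000
  = 659734.46 / 60000
  = 11.00 kW


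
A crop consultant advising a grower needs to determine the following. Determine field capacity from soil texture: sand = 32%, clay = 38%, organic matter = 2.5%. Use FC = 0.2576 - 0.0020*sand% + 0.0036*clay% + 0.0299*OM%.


FC = 0.2576 - 0.0020*32 + 0.0036*38 + 0.0299*2.5
   = 0.2576 - 0.0640 + 0.1368 + 0.0748
   = 0.4052


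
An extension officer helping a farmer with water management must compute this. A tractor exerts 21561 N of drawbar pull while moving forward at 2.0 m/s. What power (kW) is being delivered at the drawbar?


P = F * v / 1000
  = 21561 * 2.0 / 1000
  = 43122 / 1000
  = 43.12 kW


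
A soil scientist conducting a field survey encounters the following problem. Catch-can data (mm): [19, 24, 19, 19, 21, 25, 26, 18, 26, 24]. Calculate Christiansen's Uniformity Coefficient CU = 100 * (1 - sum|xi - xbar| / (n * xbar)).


xbar = 221 / 10 = 22.100
sum|xi - xbar| = 29
CU = 100 * (1 - 29 / (10 * 22.100))
   = 100 * (1 - 0.1312)
   = 86.88%


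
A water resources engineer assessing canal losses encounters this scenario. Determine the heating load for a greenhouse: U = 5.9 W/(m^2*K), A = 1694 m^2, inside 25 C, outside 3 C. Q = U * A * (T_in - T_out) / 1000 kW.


dT = 25 - (3) = 22 K
Q = U * A * dT
  = 5.9 * 1694 * 22
  = 219881.20 W = 219.88 kW


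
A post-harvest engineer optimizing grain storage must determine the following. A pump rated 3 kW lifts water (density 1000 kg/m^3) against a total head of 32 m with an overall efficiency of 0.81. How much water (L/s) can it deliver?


Q = (P * 1000 * eta) / (rho * g * H)
  = (3 * 1000 * 0.81) / (1000 * 9.81 * 32)
  = 2430 / 313920
  = 0.00774 m^3/s = 7.74 L/s


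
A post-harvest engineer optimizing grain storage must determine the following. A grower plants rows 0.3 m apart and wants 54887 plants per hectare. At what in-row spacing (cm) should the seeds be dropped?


spacing = 10000 / (row_sp * density)
        = 10000 / (0.3 * 54887)
        = 10000 / 16466.10
        = 0.60731 m = 60.73 cm


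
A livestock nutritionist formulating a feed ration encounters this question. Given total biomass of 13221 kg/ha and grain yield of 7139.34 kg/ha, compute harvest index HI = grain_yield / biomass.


HI = grain_yield / biomass
   = 7139.34 / 13221
   = 0.54


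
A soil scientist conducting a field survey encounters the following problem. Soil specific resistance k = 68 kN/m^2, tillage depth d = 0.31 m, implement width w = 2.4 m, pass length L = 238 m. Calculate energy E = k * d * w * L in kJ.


E = k * d * w * L
  = 68 * 0.31 * 2.4 * 238
  = 12040.90 kJ


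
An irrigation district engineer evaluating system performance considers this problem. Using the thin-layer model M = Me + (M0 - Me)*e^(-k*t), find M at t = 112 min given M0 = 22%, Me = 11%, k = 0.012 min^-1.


M = Me + (M0 - Me) * e^(-k*t)
  = 11 + (22 - 11) * e^(-0.012*112)
  = 11 + 11 * e^(-1.344)
  = 11 + 11 * 0.26080
  = 11 + 2.8688
  = 13.87%


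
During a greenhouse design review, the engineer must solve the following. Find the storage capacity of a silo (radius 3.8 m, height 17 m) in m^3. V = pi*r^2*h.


V = pi * r^2 * h
  = pi * 3.8^2 * 17
  = pi * 14.44 * 17
  = 771.20 m^3


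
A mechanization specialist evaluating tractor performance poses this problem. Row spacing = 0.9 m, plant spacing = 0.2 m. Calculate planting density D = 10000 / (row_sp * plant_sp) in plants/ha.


D = 10000 / (row_sp * plant_sp)
  = 10000 / (0.9 * 0.2)
  = 10000 / 0.1800
  = 55555.56 plants/ha


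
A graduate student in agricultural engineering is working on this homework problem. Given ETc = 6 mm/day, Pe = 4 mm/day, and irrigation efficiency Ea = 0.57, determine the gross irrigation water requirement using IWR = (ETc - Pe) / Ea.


IWR = (ETc - Pe) / Ea
    = (6 - 4) / 0.57
    = 2 / 0.57
    = 3.51 mm/day


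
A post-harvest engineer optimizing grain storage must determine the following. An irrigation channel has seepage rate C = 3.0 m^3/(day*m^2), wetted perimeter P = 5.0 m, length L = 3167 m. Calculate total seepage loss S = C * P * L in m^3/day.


S = C * P * L
  = 3.0 * 5.0 * 3167
  = 47505 m^3/day


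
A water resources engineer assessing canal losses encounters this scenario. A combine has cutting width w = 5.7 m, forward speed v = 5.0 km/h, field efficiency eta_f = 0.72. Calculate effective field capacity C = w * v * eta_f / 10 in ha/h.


C = w * v * eta_f / 10
  = 5.7 * 5.0 * 0.72 / 10
  = 20.52 / 10
  = 2.05 ha/h


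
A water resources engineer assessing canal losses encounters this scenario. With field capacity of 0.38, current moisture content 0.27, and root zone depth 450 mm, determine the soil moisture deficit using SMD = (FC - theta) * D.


SMD = (FC - theta) * D
    = (0.38 - 0.27) * 450
    = 0.110 * 450
    = 49.50 mm


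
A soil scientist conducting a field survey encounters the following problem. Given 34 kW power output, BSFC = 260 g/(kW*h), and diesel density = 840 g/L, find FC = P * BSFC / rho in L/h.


FC = P * BSFC / rho_fuel
   = 34 * 260 / 840
   = 8840 / 840
   = 10.52 L/h


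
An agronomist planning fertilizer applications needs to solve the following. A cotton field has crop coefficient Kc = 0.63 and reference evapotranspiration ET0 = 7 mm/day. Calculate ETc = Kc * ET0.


ETc = Kc * ET0
    = 0.63 * 7
    = 4.41 mm/day


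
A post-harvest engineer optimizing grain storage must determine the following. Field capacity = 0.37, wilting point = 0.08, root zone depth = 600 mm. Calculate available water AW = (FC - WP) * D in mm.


AW = (FC - WP) * D
   = (0.37 - 0.08) * 600
   = 0.29 * 600
   = 174 mm


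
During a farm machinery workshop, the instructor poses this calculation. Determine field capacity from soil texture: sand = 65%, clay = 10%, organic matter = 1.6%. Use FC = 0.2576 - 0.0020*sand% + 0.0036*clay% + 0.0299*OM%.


FC = 0.2576 - 0.0020*65 + 0.0036*10 + 0.0299*1.6
   = 0.2576 - 0.1300 + 0.0360 + 0.0478
   = 0.2114


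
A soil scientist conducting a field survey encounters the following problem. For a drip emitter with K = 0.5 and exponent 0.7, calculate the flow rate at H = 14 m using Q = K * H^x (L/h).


Q = K * H^x
  = 0.5 * 14^0.7
  = 0.5 * 6.3429
  = 3.17 L/h


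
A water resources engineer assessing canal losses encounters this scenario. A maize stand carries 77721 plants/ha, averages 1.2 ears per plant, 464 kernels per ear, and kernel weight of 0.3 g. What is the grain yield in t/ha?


Y = density * ears * kernels * kw
  = 77721 * 1.2 * 464 * 0.3 g/ha
  = 12982515.84 g/ha
  = 12982.52 kg/ha = 12.98 t/ha


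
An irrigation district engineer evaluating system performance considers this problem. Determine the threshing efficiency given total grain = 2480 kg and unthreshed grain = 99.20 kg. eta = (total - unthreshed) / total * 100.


eta = (total - unthreshed) / total * 100
    = (2480 - 99.20) / 2480 * 100
    = 2380.80 / 2480 * 100
    = 96%


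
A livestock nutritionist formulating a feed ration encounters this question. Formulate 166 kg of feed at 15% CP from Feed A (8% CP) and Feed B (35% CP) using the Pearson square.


parts_A = CP_b - target = 35 - 15 = 20
parts_B = target - CP_a = 15 - 8 = 7
total_parts = 20 + 7 = 27
Feed A = 166 * 20 / 27 = 122.96 kg
Feed B = 166 * 7 / 27 = 43.04 kg

122.96 kg


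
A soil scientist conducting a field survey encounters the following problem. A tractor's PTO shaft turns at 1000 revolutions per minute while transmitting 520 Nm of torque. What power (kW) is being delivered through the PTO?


P = 2*pi*n*T / 60000
  = 2*pi * 1000 * 520 / 60000
  = 3267256.36 / 60000
  = 54.45 kW


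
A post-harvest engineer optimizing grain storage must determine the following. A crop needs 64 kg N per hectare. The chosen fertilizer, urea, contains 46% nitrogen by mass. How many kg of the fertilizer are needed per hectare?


Rate = N_required / (N_content / 100)
     = 64 / (46 / 100)
     = 64 / 0.46
     = 139.13 kg/ha


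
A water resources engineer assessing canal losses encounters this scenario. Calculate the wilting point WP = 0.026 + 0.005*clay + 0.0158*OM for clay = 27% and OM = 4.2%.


WP = 0.026 + 0.005*27 + 0.0158*4.2
   = 0.026 + 0.1350 + 0.0664
   = 0.2274


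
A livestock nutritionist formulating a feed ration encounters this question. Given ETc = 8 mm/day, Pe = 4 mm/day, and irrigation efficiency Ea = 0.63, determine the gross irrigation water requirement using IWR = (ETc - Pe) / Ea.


IWR = (ETc - Pe) / Ea
    = (8 - 4) / 0.63
    = 4 / 0.63
    = 6.35 mm/day


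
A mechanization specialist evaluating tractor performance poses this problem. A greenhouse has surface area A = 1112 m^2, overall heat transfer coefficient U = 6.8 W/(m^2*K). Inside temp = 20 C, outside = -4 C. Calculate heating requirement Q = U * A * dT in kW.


dT = 20 - (-4) = 24 K
Q = U * A * dT
  = 6.8 * 1112 * 24
  = 181478.40 W = 181.48 kW


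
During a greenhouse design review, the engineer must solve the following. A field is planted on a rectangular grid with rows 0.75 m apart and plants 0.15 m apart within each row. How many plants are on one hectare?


D = 10000 / (row_sp * plant_sp)
  = 10000 / (0.75 * 0.15)
  = 10000 / 0.1125
  = 88888.89 plants/ha


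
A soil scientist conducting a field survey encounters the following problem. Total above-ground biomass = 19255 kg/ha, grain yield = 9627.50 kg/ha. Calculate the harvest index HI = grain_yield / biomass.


HI = grain_yield / biomass
   = 9627.50 / 19255
   = 0.50


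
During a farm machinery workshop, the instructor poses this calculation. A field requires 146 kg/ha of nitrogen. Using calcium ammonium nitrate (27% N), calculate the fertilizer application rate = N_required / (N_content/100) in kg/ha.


Rate = N_required / (N_content / 100)
     = 146 / (27 / 100)
     = 146 / 0.27
     = 540.74 kg/ha


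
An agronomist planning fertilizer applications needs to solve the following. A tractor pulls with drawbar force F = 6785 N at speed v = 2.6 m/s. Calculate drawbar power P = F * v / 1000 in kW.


P = F * v / 1000
  = 6785 * 2.6 / 1000
  = 17641 / 1000
  = 17.64 kW


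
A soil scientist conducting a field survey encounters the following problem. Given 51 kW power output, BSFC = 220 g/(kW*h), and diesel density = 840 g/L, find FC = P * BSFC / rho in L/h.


FC = P * BSFC / rho_fuel
   = 51 * 220 / 840
   = 11220 / 840
   = 13.36 L/h


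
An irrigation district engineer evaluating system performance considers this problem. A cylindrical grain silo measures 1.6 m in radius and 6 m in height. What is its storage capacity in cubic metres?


V = pi * r^2 * h
  = pi * 1.6^2 * 6
  = pi * 2.56 * 6
  = 48.25 m^3


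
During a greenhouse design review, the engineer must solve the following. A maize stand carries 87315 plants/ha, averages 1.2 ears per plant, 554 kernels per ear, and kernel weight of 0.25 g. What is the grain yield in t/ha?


Y = density * ears * kernels * kw
  = 87315 * 1.2 * 554 * 0.25 g/ha
  = 14511753 g/ha
  = 14511.75 kg/ha = 14.51 t/ha


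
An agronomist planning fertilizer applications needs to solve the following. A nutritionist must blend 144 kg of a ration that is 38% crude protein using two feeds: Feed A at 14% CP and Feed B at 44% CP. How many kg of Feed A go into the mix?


parts_A = CP_b - target = 44 - 38 = 6
parts_B = target - CP_a = 38 - 14 = 24
total_parts = 6 + 24 = 30
Feed A = 144 * 6 / 30 = 28.80 kg
Feed B = 144 * 24 / 30 = 115.20 kg

28.80 kg


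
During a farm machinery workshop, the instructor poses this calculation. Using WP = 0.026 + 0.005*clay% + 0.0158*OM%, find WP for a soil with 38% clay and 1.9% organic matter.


WP = 0.026 + 0.005*38 + 0.0158*1.9
   = 0.026 + 0.1900 + 0.0300
   = 0.2460


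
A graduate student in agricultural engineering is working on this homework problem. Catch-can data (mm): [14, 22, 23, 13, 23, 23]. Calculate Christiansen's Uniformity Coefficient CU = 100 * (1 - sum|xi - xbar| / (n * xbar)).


xbar = 118 / 6 = 19.667
sum|xi - xbar| = 24.667
CU = 100 * (1 - 24.667 / (6 * 19.667))
   = 100 * (1 - 0.2090)
   = 79.10%


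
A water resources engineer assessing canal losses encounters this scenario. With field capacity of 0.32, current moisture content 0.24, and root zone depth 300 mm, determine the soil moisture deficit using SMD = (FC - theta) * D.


SMD = (FC - theta) * D
    = (0.32 - 0.24) * 300
    = 0.080 * 300
    = 24 mm


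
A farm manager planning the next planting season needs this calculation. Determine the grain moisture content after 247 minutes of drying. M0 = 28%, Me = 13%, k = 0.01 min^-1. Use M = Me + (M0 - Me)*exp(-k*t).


M = Me + (M0 - Me) * e^(-k*t)
  = 13 + (28 - 13) * e^(-0.01*247)
  = 13 + 15 * e^(-2.470)
  = 13 + 15 * 0.08458
  = 13 + 1.2688
  = 14.27%


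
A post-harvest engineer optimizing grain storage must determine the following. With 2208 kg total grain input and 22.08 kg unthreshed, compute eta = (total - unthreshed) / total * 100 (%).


eta = (total - unthreshed) / total * 100
    = (2208 - 22.08) / 2208 * 100
    = 2185.92 / 2208 * 100
    = 99%


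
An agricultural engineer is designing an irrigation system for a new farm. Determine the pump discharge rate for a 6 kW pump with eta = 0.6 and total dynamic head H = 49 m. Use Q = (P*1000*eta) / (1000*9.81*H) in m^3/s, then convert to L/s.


Q = (P * 1000 * eta) / (rho * g * H)
  = (6 * 1000 * 0.6) / (1000 * 9.81 * 49)
  = 3600 / 480690
  = 0.00749 m^3/s = 7.49 L/s


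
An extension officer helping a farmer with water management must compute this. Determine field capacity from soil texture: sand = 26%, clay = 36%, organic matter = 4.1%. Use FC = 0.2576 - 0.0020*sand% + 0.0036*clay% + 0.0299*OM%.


FC = 0.2576 - 0.0020*26 + 0.0036*36 + 0.0299*4.1
   = 0.2576 - 0.0520 + 0.1296 + 0.1226
   = 0.4578


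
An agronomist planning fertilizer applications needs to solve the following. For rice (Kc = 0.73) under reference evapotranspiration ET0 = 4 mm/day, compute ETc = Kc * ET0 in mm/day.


ETc = Kc * ET0
    = 0.73 * 4
    = 2.92 mm/day


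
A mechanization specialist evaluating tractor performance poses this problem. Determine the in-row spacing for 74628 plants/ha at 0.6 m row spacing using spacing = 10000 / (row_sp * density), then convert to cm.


spacing = 10000 / (row_sp * density)
        = 10000 / (0.6 * 74628)
        = 10000 / 44776.80
        = 0.22333 m = 22.33 cm


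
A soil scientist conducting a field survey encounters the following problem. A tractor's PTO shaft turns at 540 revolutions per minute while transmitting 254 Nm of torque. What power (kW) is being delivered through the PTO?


P = 2*pi*n*T / 60000
  = 2*pi * 540 * 254 / 60000
  = 861801.70 / 60000
  = 14.36 kW


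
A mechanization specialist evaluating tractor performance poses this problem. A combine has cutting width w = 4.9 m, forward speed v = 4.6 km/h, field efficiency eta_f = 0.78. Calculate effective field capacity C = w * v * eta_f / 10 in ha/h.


C = w * v * eta_f / 10
  = 4.9 * 4.6 * 0.78 / 10
  = 17.58 / 10
  = 1.76 ha/h


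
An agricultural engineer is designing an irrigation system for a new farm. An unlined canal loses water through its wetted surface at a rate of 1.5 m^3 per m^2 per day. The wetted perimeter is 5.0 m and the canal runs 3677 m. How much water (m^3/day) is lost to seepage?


S = C * P * L
  = 1.5 * 5.0 * 3677
  = 27577.50 m^3/day


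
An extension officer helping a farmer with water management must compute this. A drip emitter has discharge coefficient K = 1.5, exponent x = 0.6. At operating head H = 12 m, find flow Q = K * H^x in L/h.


Q = K * H^x
  = 1.5 * 12^0.6
  = 1.5 * 4.4413
  = 6.66 L/h


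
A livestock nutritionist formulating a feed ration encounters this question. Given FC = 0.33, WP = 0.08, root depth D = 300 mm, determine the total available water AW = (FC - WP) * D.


AW = (FC - WP) * D
   = (0.33 - 0.08) * 300
   = 0.25 * 300
   = 75 mm


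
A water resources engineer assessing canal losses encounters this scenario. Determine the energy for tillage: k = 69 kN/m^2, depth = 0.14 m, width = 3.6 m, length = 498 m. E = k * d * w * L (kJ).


E = k * d * w * L
  = 69 * 0.14 * 3.6 * 498
  = 17318.45 kJ


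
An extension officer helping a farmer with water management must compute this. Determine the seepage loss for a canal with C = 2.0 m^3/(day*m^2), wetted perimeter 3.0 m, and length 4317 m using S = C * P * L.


S = C * P * L
  = 2.0 * 3.0 * 4317
  = 25902 m^3/day


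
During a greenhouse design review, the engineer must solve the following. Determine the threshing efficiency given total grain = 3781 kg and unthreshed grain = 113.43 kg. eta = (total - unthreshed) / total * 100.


eta = (total - unthreshed) / total * 100
    = (3781 - 113.43) / 3781 * 100
    = 3667.57 / 3781 * 100
    = 97%


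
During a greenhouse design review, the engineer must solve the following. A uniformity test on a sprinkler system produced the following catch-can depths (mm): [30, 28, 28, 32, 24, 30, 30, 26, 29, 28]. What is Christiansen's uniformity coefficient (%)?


xbar = 285 / 10 = 28.500
sum|xi - xbar| = 17
CU = 100 * (1 - 17 / (10 * 28.500))
   = 100 * (1 - 0.0596)
   = 94.04%


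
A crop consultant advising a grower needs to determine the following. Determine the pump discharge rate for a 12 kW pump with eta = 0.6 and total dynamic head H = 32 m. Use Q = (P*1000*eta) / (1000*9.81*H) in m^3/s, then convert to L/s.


Q = (P * 1000 * eta) / (rho * g * H)
  = (12 * 1000 * 0.6) / (1000 * 9.81 * 32)
  = 7200 / 313920
  = 0.02294 m^3/s = 22.94 L/s


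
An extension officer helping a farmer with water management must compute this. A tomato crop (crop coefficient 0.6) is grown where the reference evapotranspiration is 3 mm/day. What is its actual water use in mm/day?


ETc = Kc * ET0
    = 0.6 * 3
    = 1.80 mm/day


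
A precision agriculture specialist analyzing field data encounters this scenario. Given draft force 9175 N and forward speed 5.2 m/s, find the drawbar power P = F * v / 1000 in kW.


P = F * v / 1000
  = 9175 * 5.2 / 1000
  = 47710 / 1000
  = 47.71 kW


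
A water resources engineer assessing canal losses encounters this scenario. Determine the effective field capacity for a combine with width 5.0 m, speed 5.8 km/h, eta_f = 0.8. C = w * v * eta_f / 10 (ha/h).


C = w * v * eta_f / 10
  = 5.0 * 5.8 * 0.8 / 10
  = 23.20 / 10
  = 2.32 ha/h


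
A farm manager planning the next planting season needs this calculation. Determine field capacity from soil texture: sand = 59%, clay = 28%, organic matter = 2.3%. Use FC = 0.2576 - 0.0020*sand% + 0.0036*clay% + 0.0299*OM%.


FC = 0.2576 - 0.0020*59 + 0.0036*28 + 0.0299*2.3
   = 0.2576 - 0.1180 + 0.1008 + 0.0688
   = 0.3092


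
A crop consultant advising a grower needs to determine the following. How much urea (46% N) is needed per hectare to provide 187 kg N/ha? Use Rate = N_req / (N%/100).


Rate = N_required / (N_content / 100)
     = 187 / (46 / 100)
     = 187 / 0.46
     = 406.52 kg/ha


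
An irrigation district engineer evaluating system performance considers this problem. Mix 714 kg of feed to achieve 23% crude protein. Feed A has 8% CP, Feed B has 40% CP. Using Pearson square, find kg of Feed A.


parts_A = CP_b - target = 40 - 23 = 17
parts_B = target - CP_a = 23 - 8 = 15
total_parts = 17 + 15 = 32
Feed A = 714 * 17 / 32 = 379.31 kg
Feed B = 714 * 15 / 32 = 334.69 kg

379.31 kg


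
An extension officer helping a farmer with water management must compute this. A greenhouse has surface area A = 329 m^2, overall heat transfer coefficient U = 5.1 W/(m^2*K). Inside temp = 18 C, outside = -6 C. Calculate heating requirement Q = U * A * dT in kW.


dT = 18 - (-6) = 24 K
Q = U * A * dT
  = 5.1 * 329 * 24
  = 40269.60 W = 40.27 kW


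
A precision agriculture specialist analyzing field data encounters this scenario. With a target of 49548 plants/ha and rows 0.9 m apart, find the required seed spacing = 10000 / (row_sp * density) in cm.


spacing = 10000 / (row_sp * density)
        = 10000 / (0.9 * 49548)
        = 10000 / 44593.20
        = 0.22425 m = 22.42 cm


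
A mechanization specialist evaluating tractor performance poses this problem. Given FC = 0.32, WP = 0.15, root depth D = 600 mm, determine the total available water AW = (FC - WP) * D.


AW = (FC - WP) * D
   = (0.32 - 0.15) * 600
   = 0.17 * 600
   = 102 mm


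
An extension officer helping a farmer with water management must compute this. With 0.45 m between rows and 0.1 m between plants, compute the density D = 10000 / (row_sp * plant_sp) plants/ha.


D = 10000 / (row_sp * plant_sp)
  = 10000 / (0.45 * 0.1)
  = 10000 / 0.0450
  = 222222.22 plants/ha


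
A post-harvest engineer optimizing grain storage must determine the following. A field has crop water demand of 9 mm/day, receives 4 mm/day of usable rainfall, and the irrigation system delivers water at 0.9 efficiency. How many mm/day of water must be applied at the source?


IWR = (ETc - Pe) / Ea
    = (9 - 4) / 0.9
    = 5 / 0.9
    = 5.56 mm/day


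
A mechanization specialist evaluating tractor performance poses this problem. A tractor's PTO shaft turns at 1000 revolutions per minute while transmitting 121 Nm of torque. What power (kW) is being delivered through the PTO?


P = 2*pi*n*T / 60000
  = 2*pi * 1000 * 121 / 60000
  = 760265.42 / 60000
  = 12.67 kW


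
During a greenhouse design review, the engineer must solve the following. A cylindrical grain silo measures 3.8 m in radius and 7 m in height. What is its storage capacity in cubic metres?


V = pi * r^2 * h
  = pi * 3.8^2 * 7
  = pi * 14.44 * 7
  = 317.55 m^3


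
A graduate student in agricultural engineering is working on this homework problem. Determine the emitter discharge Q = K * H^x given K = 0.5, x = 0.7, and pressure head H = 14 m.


Q = K * H^x
  = 0.5 * 14^0.7
  = 0.5 * 6.3429
  = 3.17 L/h


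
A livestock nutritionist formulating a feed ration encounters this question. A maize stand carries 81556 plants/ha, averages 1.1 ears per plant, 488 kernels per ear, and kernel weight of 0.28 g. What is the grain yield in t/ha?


Y = density * ears * kernels * kw
  = 81556 * 1.1 * 488 * 0.28 g/ha
  = 12258193.02 g/ha
  = 12258.19 kg/ha = 12.26 t/ha


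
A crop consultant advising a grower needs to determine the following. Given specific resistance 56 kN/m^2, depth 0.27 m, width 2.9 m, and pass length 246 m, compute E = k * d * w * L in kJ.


E = k * d * w * L
  = 56 * 0.27 * 2.9 * 246
  = 10786.61 kJ


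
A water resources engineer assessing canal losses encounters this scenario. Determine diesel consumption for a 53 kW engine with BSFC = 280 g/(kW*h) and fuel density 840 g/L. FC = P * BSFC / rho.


FC = P * BSFC / rho_fuel
   = 53 * 280 / 840
   = 14840 / 840
   = 17.67 L/h


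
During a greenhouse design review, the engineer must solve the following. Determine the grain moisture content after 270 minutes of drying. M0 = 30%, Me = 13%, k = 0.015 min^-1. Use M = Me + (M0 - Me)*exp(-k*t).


M = Me + (M0 - Me) * e^(-k*t)
  = 13 + (30 - 13) * e^(-0.015*270)
  = 13 + 17 * e^(-4.050)
  = 13 + 17 * 0.01742
  = 13 + 0.2962
  = 13.30%


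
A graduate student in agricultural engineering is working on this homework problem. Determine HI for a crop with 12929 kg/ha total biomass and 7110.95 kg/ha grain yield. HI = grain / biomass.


HI = grain_yield / biomass
   = 7110.95 / 12929
   = 0.55


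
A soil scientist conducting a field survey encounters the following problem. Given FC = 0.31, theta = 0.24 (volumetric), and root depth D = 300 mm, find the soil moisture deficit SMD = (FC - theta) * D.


SMD = (FC - theta) * D
    = (0.31 - 0.24) * 300
    = 0.070 * 300
    = 21 mm


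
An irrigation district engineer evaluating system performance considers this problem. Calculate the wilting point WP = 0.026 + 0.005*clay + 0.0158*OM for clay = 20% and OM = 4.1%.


WP = 0.026 + 0.005*20 + 0.0158*4.1
   = 0.026 + 0.1000 + 0.0648
   = 0.1908


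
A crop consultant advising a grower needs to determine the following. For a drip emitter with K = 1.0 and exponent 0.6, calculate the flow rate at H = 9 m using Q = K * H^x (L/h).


Q = K * H^x
  = 1.0 * 9^0.6
  = 1.0 * 3.7372
  = 3.74 L/h


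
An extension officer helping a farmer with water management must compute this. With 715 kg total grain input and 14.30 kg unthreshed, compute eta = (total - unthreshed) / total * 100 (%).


eta = (total - unthreshed) / total * 100
    = (715 - 14.30) / 715 * 100
    = 700.70 / 715 * 100
    = 98%


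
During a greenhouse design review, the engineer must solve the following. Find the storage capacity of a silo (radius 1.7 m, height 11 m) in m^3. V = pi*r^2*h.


V = pi * r^2 * h
  = pi * 1.7^2 * 11
  = pi * 2.89 * 11
  = 99.87 m^3


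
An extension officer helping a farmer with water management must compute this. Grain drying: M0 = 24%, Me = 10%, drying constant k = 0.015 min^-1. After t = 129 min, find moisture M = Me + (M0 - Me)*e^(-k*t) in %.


M = Me + (M0 - Me) * e^(-k*t)
  = 10 + (24 - 10) * e^(-0.015*129)
  = 10 + 14 * e^(-1.935)
  = 10 + 14 * 0.14442
  = 10 + 2.0219
  = 12.02%


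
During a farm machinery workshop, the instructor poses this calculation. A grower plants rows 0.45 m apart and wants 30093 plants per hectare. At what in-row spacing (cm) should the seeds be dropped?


spacing = 10000 / (row_sp * density)
        = 10000 / (0.45 * 30093)
        = 10000 / 13541.85
        = 0.73845 m = 73.85 cm


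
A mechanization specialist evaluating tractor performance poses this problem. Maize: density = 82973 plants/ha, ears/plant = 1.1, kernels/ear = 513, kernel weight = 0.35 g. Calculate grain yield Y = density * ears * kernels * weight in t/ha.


Y = density * ears * kernels * kw
  = 82973 * 1.1 * 513 * 0.35 g/ha
  = 16387582.37 g/ha
  = 16387.58 kg/ha = 16.39 t/ha


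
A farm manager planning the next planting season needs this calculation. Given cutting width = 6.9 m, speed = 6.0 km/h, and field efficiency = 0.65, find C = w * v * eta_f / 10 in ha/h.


C = w * v * eta_f / 10
  = 6.9 * 6.0 * 0.65 / 10
  = 26.91 / 10
  = 2.69 ha/h


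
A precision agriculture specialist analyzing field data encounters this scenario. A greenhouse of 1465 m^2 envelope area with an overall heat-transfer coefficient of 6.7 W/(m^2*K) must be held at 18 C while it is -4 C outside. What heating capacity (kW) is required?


dT = 18 - (-4) = 22 K
Q = U * A * dT
  = 6.7 * 1465 * 22
  = 215941 W = 215.94 kW


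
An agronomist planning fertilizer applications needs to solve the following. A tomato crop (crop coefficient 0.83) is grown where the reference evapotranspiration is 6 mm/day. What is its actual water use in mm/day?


ETc = Kc * ET0
    = 0.83 * 6
    = 4.98 mm/day


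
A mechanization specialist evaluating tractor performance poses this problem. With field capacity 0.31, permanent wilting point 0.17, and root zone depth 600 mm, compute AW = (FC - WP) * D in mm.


AW = (FC - WP) * D
   = (0.31 - 0.17) * 600
   = 0.14 * 600
   = 84 mm


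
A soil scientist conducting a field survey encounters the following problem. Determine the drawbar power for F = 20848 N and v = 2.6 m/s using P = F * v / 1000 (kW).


P = F * v / 1000
  = 20848 * 2.6 / 1000
  = 54204.80 / 1000
  = 54.20 kW


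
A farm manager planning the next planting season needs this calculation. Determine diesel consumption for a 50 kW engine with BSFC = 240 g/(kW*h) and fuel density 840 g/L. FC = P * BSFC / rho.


FC = P * BSFC / rho_fuel
   = 50 * 240 / 840
   = 12000 / 840
   = 14.29 L/h


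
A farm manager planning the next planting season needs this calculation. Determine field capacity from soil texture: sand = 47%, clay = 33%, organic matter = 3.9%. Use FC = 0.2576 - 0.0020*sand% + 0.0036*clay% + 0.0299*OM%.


FC = 0.2576 - 0.0020*47 + 0.0036*33 + 0.0299*3.9
   = 0.2576 - 0.0940 + 0.1188 + 0.1166
   = 0.3990


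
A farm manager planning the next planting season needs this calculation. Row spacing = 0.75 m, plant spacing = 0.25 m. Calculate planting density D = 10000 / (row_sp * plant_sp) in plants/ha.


D = 10000 / (row_sp * plant_sp)
  = 10000 / (0.75 * 0.25)
  = 10000 / 0.1875
  = 53333.33 plants/ha


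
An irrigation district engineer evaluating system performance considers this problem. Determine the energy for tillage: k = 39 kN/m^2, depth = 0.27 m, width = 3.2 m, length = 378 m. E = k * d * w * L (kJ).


E = k * d * w * L
  = 39 * 0.27 * 3.2 * 378
  = 12737.09 kJ


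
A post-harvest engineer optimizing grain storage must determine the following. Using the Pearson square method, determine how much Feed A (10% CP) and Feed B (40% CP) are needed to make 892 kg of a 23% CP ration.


parts_A = CP_b - target = 40 - 23 = 17
parts_B = target - CP_a = 23 - 10 = 13
total_parts = 17 + 13 = 30
Feed A = 892 * 17 / 30 = 505.47 kg
Feed B = 892 * 13 / 30 = 386.53 kg

505.47 kg


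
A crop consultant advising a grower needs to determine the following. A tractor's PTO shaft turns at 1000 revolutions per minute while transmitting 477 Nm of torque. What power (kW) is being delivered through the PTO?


P = 2*pi*n*T / 60000
  = 2*pi * 1000 * 477 / 60000
  = 2997079.39 / 60000
  = 49.95 kW


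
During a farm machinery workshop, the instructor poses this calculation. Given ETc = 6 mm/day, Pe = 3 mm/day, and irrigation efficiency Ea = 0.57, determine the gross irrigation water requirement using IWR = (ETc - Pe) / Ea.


IWR = (ETc - Pe) / Ea
    = (6 - 3) / 0.57
    = 3 / 0.57
    = 5.26 mm/day


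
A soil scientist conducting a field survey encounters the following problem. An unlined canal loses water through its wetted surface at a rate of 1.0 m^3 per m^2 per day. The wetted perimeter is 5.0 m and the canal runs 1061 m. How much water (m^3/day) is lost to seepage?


S = C * P * L
  = 1.0 * 5.0 * 1061
  = 5305 m^3/day


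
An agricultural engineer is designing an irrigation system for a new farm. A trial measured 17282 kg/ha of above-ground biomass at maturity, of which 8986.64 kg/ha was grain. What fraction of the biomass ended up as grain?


HI = grain_yield / biomass
   = 8986.64 / 17282
   = 0.52


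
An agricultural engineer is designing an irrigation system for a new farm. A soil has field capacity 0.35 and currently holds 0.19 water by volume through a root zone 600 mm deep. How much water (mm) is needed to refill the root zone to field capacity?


SMD = (FC - theta) * D
    = (0.35 - 0.19) * 600
    = 0.160 * 600
    = 96 mm


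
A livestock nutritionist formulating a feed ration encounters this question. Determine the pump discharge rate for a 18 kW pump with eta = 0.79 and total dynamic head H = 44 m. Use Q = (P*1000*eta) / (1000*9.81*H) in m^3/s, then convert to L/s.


Q = (P * 1000 * eta) / (rho * g * H)
  = (18 * 1000 * 0.79) / (1000 * 9.81 * 44)
  = 14220 / 431640
  = 0.03294 m^3/s = 32.94 L/s


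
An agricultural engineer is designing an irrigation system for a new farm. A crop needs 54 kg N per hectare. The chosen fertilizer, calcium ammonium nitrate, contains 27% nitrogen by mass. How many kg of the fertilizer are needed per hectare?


Rate = N_required / (N_content / 100)
     = 54 / (27 / 100)
     = 54 / 0.27
     = 200 kg/ha
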